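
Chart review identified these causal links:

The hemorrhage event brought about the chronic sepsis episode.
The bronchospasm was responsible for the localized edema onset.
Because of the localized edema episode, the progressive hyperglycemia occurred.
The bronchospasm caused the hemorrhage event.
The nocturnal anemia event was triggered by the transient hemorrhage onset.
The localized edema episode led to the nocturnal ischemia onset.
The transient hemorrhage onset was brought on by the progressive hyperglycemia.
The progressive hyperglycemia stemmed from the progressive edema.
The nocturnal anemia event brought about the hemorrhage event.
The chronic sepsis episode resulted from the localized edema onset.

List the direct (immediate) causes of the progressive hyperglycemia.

the localized edema episode, the progressive edema

the localized edema episode, the progressive edema → the progressive hyperglycemia with nothing further upstream stated.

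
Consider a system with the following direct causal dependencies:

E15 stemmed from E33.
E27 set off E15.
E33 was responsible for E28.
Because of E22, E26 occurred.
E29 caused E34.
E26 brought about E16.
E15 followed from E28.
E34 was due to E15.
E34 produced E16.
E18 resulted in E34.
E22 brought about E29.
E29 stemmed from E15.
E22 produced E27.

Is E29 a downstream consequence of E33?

Yes

There is a causal chain: E33 → E15 → E29.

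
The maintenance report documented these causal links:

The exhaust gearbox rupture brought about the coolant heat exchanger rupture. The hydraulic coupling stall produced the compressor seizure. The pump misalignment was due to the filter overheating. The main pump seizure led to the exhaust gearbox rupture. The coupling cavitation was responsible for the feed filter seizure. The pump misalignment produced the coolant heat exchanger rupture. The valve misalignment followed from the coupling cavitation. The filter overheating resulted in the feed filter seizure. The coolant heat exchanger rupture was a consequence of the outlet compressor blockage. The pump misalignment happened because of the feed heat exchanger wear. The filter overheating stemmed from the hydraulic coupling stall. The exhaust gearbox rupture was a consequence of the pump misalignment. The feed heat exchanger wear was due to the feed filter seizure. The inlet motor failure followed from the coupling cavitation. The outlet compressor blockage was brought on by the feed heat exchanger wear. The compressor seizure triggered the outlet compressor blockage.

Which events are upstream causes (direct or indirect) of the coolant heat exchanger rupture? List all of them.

the compressor seizure, the coupling cavitation, the exhaust gearbox rupture, the feed filter seizure, the feed heat exchanger wear, the filter overheating, the hydraulic coupling stall, the main pump seizure, the outlet compressor blockage, the pump misalignment

Immediate causes of the coolant heat exchanger rupture: the pump misalignment, the exhaust gearbox rupture, the outlet compressor blockage.
Further upstream: the coupling cavitation, the hydraulic coupling stall, the filter overheating, the main pump seizure, the feed filter seizure, the feed heat exchanger wear, the compressor seizure.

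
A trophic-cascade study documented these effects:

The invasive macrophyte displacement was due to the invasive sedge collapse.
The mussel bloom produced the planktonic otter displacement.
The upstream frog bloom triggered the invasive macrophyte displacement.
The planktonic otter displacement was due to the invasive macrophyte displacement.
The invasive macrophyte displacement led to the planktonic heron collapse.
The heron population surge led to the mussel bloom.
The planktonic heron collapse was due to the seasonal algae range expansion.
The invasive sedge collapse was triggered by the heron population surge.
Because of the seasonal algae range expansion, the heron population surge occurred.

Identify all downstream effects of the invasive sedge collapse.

the invasive macrophyte displacement, the planktonic heron collapse, the planktonic otter displacement

Direct effects: the invasive macrophyte displacement.
2 steps out: the planktonic heron collapse, the planktonic otter displacement.
Not reachable from it: the seasonal algae range expansion, the heron population surge, the mussel bloom, the upstream frog bloom.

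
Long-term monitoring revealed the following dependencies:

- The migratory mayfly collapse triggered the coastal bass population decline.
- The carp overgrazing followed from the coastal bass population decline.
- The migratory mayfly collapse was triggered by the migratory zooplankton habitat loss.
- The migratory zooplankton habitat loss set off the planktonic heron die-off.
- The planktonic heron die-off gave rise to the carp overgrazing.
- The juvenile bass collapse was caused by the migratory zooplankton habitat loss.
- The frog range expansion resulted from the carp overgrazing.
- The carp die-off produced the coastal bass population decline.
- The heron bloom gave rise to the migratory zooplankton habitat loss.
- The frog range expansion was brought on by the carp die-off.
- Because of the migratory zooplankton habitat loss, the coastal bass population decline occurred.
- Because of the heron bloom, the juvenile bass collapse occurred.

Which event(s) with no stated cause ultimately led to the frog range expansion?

the carp die-off, the heron bloom

Tracing upstream from the frog range expansion: the frog range expansion ← the carp overgrazing ← the planktonic heron die-off ← the migratory zooplankton habitat loss ← the heron bloom.
A separate upstream branch: the frog range expansion ← the carp die-off.
Each of those chain origins has no stated cause.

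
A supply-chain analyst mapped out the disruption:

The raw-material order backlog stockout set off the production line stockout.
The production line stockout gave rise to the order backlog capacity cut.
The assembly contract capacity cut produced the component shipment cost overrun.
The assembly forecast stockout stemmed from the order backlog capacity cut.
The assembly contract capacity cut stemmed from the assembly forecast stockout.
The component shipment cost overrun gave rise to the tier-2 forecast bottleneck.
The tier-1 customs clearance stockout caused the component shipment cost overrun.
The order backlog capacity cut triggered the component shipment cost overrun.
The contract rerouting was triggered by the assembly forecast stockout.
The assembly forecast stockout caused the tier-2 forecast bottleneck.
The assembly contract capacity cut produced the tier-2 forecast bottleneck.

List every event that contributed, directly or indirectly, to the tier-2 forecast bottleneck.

the assembly contract capacity cut, the assembly forecast stockout, the component shipment cost overrun, the order backlog capacity cut, the production line stockout, the raw-material order backlog stockout, the tier-1 customs clearance stockout

Immediate causes of the tier-2 forecast bottleneck: the assembly forecast stockout, the assembly contract capacity cut, the component shipment cost overrun.
Further upstream: the raw-material order backlog stockout, the production line stockout, the order backlog capacity cut, the tier-1 customs clearance stockout.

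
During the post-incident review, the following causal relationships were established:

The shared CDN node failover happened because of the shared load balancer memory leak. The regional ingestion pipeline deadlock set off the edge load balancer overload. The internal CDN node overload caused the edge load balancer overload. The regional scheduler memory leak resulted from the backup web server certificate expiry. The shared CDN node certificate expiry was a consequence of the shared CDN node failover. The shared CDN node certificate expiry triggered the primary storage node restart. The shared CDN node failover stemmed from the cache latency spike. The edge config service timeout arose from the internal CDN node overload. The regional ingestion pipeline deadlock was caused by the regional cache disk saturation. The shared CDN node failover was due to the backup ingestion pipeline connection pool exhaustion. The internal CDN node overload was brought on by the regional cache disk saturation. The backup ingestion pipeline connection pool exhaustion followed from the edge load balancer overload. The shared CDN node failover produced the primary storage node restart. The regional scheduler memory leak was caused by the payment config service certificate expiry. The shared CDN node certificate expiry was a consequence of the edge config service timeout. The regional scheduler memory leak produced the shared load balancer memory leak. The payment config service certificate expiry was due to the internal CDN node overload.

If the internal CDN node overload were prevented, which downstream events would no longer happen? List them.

Downstream of the internal CDN node overload: the payment config service certificate expiry, the edge config service timeout, the edge load balancer overload, the regional scheduler memory leak, the shared load balancer memory leak, the backup ingestion pipeline connection pool exhaustion, the shared CDN node failover, the shared CDN node certificate expiry, the primary storage node restart.
Of those, still caused via another path: the edge load balancer overload, the regional scheduler memory leak, the shared load balancer memory leak, the backup ingestion pipeline connection pool exhaustion, the shared CDN node failover, the shared CDN node certificate expiry, the primary storage node restart.
The remainder have no surviving cause.

the edge config service timeout, the payment config service certificate expiry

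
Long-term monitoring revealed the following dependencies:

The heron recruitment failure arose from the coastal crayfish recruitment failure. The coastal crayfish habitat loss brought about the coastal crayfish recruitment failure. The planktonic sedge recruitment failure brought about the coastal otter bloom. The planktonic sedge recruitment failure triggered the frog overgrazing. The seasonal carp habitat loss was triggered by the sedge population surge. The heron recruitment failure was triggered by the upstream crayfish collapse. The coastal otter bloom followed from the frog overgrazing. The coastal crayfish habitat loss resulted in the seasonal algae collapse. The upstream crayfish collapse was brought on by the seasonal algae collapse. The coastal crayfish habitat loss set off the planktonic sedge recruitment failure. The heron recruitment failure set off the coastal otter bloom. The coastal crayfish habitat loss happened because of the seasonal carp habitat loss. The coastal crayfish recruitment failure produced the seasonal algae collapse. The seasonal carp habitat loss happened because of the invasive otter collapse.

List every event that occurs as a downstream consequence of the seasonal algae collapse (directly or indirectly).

the coastal otter bloom, the heron recruitment failure, the upstream crayfish collapse

Direct effects: the upstream crayfish collapse.
2 steps out: the heron recruitment failure.
3 steps out: the coastal otter bloom.
Not reachable from it: the invasive otter collapse, the sedge population surge, the seasonal carp habitat loss, the coastal crayfish habitat loss, the coastal crayfish recruitment failure, the planktonic sedge recruitment failure, the frog overgrazing.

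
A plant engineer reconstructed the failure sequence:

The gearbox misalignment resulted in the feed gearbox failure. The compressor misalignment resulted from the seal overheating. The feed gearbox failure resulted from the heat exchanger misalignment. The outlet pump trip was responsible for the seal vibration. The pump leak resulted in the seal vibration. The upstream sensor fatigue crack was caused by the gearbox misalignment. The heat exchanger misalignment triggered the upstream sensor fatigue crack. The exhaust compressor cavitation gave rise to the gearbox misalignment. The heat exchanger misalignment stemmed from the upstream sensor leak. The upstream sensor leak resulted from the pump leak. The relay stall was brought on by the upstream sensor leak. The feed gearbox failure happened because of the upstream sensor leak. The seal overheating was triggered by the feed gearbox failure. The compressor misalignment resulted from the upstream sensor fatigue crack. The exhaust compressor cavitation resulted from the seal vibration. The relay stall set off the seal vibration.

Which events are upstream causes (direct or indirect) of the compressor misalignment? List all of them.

Immediate causes of the compressor misalignment: the upstream sensor fatigue crack, the seal overheating.
Further upstream: the pump leak, the upstream sensor leak, the relay stall, the seal vibration, the heat exchanger misalignment, the exhaust compressor cavitation, the gearbox misalignment, the feed gearbox failure, the outlet pump trip.

the exhaust compressor cavitation, the feed gearbox failure, the gearbox misalignment, the heat exchanger misalignment, the outlet pump trip, the pump leak, the relay stall, the seal overheating, the seal vibration, the upstream sensor fatigue crack, the upstream sensor leak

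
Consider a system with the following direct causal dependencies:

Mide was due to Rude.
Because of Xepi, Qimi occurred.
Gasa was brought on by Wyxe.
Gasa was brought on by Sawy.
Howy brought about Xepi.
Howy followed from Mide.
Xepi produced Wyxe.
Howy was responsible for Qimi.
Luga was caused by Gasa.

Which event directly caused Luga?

Gasa

Upstream contributors include Rude, Mide, Howy, Xepi, Wyxe, Sawy, but only Gasa feeds directly into Luga.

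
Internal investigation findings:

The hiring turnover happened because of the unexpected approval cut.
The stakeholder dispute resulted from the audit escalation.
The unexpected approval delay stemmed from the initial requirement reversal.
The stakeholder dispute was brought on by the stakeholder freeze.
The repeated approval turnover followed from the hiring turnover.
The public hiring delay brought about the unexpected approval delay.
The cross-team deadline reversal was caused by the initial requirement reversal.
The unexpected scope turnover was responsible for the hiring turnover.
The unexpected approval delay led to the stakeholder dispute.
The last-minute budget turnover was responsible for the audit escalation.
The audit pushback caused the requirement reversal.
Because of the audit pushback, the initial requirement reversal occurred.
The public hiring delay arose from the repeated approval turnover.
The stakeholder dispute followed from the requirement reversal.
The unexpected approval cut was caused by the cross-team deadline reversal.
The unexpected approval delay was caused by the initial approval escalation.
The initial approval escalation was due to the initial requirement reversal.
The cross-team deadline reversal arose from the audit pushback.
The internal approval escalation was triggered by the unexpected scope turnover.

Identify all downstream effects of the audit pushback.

the cross-team deadline reversal, the hiring turnover, the initial approval escalation, the initial requirement reversal, the public hiring delay, the repeated approval turnover, the requirement reversal, the stakeholder dispute, the unexpected approval cut, the unexpected approval delay

Direct effects: the initial requirement reversal, the requirement reversal, the cross-team deadline reversal.
2 steps out: the unexpected approval cut, the initial approval escalation, the unexpected approval delay, the stakeholder dispute.
3 steps out: the hiring turnover.
4 steps out: the repeated approval turnover.
5 steps out: the public hiring delay.
Not reachable from it: the unexpected scope turnover, the internal approval escalation, the last-minute budget turnover, the stakeholder freeze, the audit escalation.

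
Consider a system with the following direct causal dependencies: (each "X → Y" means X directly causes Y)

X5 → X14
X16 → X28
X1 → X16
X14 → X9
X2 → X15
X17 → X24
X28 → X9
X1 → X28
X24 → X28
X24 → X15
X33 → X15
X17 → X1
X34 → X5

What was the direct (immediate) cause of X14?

X5

Upstream contributors include X34, but only X5 feeds directly into X14.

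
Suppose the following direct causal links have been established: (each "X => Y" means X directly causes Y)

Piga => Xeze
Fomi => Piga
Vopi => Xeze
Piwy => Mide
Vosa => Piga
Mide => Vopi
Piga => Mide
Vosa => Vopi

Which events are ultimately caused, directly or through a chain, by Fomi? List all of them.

Direct effects: Piga.
2 steps out: Mide, Xeze.
3 steps out: Vopi.
Not reachable from it: Vosa, Piwy.

Mide, Piga, Vopi, Xeze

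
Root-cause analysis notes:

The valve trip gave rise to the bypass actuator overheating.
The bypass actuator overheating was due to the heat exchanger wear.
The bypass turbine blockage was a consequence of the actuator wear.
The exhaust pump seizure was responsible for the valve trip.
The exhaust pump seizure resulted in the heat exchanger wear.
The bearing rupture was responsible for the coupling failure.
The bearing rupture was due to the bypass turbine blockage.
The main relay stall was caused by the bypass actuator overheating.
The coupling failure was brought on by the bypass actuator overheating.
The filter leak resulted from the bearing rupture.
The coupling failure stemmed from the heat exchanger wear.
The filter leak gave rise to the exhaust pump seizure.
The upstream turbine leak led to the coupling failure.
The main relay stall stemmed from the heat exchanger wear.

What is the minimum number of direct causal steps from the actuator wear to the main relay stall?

Shortest chain: the actuator wear → the bypass turbine blockage → the bearing rupture → the filter leak → the exhaust pump seizure → the heat exchanger wear → the main relay stall.

6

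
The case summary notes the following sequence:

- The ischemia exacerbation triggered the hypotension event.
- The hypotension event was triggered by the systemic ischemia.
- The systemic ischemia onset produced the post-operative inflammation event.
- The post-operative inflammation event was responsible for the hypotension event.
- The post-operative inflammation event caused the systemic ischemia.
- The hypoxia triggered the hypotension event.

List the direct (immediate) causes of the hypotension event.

Upstream contributors include the systemic ischemia onset, but only the hypoxia, the ischemia exacerbation, the post-operative inflammation event, the systemic ischemia feed directly into the hypotension event.

the hypoxia, the ischemia exacerbation, the post-operative inflammation event, the systemic ischemia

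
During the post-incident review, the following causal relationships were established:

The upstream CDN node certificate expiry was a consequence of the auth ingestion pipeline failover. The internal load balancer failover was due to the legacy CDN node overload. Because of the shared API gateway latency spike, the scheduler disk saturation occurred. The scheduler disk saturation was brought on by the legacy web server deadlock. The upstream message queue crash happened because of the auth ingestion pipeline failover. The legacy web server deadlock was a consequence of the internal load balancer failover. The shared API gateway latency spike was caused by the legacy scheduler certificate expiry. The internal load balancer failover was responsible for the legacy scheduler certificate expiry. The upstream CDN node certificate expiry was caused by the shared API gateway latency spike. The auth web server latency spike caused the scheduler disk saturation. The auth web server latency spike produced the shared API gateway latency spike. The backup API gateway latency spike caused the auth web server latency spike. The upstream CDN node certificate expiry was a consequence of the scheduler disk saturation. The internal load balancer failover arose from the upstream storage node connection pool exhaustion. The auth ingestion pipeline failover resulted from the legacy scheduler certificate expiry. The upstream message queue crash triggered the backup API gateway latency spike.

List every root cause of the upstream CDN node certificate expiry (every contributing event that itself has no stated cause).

Tracing upstream from the upstream CDN node certificate expiry: the upstream CDN node certificate expiry ← the auth ingestion pipeline failover ← the legacy scheduler certificate expiry ← the internal load balancer failover ← the upstream storage node connection pool exhaustion.
A separate upstream branch: the upstream CDN node certificate expiry ← the auth ingestion pipeline failover ← the legacy scheduler certificate expiry ← the internal load balancer failover ← the legacy CDN node overload.
Each of those chain origins has no stated cause.

the legacy CDN node overload, the upstream storage node connection pool exhaustion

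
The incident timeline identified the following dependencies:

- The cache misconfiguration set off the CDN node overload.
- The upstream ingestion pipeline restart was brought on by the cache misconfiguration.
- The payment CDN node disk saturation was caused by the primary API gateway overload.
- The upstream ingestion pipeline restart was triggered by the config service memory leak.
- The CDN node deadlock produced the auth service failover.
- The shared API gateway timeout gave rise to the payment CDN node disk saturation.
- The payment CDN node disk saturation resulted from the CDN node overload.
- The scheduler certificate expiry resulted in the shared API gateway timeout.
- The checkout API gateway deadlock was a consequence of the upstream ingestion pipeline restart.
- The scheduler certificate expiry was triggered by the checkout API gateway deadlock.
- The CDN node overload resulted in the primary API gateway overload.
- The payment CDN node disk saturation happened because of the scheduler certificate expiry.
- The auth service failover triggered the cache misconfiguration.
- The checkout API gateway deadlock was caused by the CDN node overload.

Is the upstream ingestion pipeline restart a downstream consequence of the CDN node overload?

The CDN node overload leads to the checkout API gateway deadlock, the primary API gateway overload, the scheduler certificate expiry, the shared API gateway timeout, the payment CDN node disk saturation; the upstream ingestion pipeline restart is not among them.

No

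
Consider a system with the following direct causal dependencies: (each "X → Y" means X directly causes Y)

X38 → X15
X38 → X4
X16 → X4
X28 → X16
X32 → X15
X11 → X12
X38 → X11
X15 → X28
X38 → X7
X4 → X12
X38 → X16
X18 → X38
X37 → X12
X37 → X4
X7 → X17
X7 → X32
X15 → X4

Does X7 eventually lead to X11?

No

X7 leads to X17, X32, X15, X28, X16, X4, X12; X11 is not among them.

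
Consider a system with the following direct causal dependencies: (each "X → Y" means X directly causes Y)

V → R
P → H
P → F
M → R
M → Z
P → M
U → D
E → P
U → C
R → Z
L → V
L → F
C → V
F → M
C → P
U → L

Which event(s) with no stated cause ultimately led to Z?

E, U

Tracing upstream from Z: Z ← M ← P ← C ← U.
A separate upstream branch: Z ← M ← P ← E.
Each of those chain origins has no stated cause.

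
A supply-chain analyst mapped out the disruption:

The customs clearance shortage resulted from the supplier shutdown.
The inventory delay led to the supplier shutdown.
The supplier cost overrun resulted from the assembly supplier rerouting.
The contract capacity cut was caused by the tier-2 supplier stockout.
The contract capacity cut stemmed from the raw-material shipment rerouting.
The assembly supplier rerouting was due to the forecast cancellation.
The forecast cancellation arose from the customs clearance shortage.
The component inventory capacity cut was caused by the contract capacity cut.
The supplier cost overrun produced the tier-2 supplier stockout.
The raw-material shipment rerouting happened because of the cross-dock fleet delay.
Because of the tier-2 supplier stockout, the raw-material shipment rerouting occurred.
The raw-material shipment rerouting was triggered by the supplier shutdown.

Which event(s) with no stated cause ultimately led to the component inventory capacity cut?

Tracing upstream from the component inventory capacity cut: the component inventory capacity cut ← the contract capacity cut ← the raw-material shipment rerouting ← the supplier shutdown ← the inventory delay.
A separate upstream branch: the component inventory capacity cut ← the contract capacity cut ← the raw-material shipment rerouting ← the cross-dock fleet delay.
Each of those chain origins has no stated cause.

the cross-dock fleet delay, the inventory delay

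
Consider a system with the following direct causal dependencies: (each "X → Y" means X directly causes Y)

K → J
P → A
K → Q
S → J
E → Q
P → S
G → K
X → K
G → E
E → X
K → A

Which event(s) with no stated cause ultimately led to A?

Tracing upstream from A: A ← K ← G.
A separate upstream branch: A ← P.
Each of those chain origins has no stated cause.

G, P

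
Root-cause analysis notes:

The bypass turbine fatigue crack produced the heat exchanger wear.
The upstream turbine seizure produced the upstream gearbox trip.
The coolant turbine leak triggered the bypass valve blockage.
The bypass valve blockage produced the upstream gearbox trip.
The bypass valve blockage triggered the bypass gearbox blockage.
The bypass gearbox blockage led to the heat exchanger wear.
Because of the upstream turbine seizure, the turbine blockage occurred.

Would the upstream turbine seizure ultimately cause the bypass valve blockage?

The upstream turbine seizure leads to the turbine blockage, the upstream gearbox trip; the bypass valve blockage is not among them.

No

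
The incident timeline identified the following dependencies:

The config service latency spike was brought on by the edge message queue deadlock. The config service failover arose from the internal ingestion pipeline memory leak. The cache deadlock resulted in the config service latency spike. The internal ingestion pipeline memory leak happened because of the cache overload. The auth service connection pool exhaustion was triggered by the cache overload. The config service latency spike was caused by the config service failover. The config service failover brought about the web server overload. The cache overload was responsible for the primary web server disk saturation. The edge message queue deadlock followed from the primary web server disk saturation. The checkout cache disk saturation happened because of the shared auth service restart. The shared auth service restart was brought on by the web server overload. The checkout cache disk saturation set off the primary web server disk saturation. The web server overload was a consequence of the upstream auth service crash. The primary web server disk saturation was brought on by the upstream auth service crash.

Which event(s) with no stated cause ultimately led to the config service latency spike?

Tracing upstream from the config service latency spike: the config service latency spike ← the config service failover ← the internal ingestion pipeline memory leak ← the cache overload.
A separate upstream branch: the config service latency spike ← the cache deadlock.
A separate upstream branch: the config service latency spike ← the edge message queue deadlock ← the primary web server disk saturation ← the upstream auth service crash.
Each of those chain origins has no stated cause.

the cache deadlock, the cache overload, the upstream auth service crash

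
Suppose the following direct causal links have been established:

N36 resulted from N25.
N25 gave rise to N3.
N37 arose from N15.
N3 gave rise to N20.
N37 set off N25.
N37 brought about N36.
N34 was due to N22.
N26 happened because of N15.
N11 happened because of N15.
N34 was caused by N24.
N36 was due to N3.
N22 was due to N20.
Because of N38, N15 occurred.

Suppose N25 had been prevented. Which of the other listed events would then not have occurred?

N20, N22, N3

Downstream of N25: N3, N20, N22, N36, N34.
Of those, still caused via another path: N36, N34.
The remainder have no surviving cause.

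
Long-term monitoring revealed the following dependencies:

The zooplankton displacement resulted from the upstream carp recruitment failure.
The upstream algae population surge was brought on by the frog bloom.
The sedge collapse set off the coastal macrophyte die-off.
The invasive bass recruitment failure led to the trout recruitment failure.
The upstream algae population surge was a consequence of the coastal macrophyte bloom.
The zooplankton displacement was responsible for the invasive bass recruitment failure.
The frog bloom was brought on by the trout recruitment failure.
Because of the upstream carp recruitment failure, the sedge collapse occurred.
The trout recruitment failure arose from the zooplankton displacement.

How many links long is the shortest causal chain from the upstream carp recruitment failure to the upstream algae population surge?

Shortest chain: the upstream carp recruitment failure → the zooplankton displacement → the trout recruitment failure → the frog bloom → the upstream algae population surge.

4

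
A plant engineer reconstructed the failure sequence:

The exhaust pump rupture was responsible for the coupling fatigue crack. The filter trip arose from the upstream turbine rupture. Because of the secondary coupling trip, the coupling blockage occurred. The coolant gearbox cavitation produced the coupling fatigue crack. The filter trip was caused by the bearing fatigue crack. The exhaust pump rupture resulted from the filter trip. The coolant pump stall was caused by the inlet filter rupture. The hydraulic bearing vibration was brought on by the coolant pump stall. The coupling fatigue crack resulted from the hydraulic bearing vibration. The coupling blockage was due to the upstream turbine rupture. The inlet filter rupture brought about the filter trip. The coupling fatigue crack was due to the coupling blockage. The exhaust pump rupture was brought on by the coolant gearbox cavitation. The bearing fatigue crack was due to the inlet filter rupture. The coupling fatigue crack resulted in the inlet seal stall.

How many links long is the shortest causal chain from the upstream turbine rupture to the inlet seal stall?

Shortest chain: the upstream turbine rupture → the coupling blockage → the coupling fatigue crack → the inlet seal stall.

3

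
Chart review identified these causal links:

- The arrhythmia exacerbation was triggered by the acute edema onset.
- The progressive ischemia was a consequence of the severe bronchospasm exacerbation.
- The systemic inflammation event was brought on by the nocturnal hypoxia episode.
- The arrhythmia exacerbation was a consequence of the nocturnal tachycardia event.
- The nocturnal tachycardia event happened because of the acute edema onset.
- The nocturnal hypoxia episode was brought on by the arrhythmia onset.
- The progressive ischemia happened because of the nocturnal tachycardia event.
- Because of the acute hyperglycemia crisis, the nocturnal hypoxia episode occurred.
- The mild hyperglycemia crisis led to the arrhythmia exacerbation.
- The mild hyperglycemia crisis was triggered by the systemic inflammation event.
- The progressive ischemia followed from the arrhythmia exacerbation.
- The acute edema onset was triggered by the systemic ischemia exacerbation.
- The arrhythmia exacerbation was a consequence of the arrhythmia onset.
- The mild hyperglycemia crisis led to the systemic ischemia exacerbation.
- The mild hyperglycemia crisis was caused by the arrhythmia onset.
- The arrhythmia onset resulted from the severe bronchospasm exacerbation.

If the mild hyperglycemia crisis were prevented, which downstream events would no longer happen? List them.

the acute edema onset, the nocturnal tachycardia event, the systemic ischemia exacerbation

Downstream of the mild hyperglycemia crisis: the systemic ischemia exacerbation, the acute edema onset, the nocturnal tachycardia event, the arrhythmia exacerbation, the progressive ischemia.
Of those, still caused via another path: the arrhythmia exacerbation, the progressive ischemia.
The remainder have no surviving cause.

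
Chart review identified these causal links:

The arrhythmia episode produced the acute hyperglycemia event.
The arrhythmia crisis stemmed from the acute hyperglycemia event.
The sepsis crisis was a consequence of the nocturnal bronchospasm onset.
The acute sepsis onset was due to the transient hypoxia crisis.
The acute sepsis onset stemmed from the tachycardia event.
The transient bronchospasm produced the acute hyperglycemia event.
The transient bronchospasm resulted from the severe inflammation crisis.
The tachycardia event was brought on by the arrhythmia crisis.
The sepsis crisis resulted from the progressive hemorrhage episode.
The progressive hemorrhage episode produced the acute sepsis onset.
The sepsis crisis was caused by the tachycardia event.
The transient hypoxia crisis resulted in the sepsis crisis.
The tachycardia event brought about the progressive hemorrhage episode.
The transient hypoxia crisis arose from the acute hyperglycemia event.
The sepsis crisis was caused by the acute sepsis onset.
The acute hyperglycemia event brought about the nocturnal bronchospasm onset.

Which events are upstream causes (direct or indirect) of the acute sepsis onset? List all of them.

the acute hyperglycemia event, the arrhythmia crisis, the arrhythmia episode, the progressive hemorrhage episode, the severe inflammation crisis, the tachycardia event, the transient bronchospasm, the transient hypoxia crisis

Immediate causes of the acute sepsis onset: the tachycardia event, the progressive hemorrhage episode, the transient hypoxia crisis.
Further upstream: the severe inflammation crisis, the arrhythmia episode, the transient bronchospasm, the acute hyperglycemia event, the arrhythmia crisis.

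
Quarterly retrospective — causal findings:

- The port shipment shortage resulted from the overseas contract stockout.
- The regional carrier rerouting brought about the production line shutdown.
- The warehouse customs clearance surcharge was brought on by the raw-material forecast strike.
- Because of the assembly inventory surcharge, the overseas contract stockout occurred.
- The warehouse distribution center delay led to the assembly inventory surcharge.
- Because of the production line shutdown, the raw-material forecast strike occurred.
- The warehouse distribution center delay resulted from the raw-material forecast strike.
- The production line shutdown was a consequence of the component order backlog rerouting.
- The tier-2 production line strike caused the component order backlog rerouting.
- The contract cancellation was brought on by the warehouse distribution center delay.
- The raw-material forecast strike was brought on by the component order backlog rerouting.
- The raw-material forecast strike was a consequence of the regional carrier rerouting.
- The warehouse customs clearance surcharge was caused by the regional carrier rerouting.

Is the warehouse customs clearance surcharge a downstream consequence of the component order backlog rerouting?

There is a causal chain: the component order backlog rerouting → the raw-material forecast strike → the warehouse customs clearance surcharge.

Yes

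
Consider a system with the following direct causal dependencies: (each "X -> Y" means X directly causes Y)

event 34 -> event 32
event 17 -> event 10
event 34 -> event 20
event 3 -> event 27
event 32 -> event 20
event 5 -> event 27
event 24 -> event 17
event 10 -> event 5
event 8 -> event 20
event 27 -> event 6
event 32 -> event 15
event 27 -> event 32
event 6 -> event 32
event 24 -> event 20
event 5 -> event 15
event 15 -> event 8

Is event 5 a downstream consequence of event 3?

No

Event 3 leads to event 27, event 6, event 32, event 15, event 8, event 20; event 5 is not among them.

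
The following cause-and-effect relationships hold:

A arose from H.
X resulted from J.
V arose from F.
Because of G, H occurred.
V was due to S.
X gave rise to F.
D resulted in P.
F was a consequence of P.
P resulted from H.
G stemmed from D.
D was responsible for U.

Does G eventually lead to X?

No

G leads to H, P, A, F, V; X is not among them.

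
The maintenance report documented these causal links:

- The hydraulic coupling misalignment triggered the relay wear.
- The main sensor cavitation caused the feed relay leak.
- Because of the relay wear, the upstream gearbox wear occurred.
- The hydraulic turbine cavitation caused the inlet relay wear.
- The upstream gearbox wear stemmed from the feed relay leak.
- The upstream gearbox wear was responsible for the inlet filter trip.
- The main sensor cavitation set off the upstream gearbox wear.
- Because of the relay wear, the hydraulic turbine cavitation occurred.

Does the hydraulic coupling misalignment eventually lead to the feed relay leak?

The hydraulic coupling misalignment leads to the relay wear, the hydraulic turbine cavitation, the upstream gearbox wear, the inlet relay wear, the inlet filter trip; the feed relay leak is not among them.

No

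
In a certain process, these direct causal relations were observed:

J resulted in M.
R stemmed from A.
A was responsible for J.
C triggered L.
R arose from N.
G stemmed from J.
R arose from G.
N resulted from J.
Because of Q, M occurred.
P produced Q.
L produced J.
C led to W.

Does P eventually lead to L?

No

P leads to Q, M; L is not among them.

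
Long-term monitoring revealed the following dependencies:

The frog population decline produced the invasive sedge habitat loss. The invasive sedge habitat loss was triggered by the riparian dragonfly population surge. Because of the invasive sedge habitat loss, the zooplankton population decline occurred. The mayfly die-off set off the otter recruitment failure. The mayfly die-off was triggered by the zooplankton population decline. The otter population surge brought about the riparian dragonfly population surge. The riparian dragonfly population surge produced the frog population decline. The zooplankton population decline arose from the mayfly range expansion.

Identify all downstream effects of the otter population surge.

the frog population decline, the invasive sedge habitat loss, the mayfly die-off, the otter recruitment failure, the riparian dragonfly population surge, the zooplankton population decline

Direct effects: the riparian dragonfly population surge.
2 steps out: the frog population decline, the invasive sedge habitat loss.
3 steps out: the zooplankton population decline.
4 steps out: the mayfly die-off.
5 steps out: the otter recruitment failure.
Not reachable from it: the mayfly range expansion.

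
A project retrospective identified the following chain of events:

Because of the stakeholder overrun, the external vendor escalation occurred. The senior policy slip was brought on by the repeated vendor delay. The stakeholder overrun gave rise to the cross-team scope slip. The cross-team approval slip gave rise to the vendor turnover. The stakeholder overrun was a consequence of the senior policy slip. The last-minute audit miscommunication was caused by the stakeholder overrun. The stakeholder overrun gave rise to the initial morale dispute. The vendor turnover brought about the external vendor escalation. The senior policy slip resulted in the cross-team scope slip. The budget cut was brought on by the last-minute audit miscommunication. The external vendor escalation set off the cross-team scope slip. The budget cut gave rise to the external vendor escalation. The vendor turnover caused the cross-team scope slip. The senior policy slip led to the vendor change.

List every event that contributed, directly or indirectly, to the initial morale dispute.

the repeated vendor delay, the senior policy slip, the stakeholder overrun

Immediate cause of the initial morale dispute: the stakeholder overrun.
Further upstream: the repeated vendor delay, the senior policy slip.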